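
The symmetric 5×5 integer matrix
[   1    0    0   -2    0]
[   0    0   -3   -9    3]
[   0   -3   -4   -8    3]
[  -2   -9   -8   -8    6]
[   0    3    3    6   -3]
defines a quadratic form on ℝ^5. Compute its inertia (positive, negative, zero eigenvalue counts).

Answer: (3, 2, 0)

Derivation:
step 0: pivot 1 → sign +
step 1: pivot -4 → sign −
step 2: pivot 9/4 → sign +
step 3: pivot -1 → sign −
step 4: pivot 1 → sign +
signature = (3, 2, 0)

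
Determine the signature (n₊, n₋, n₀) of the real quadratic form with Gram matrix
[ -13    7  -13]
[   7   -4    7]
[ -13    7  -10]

step 0: pivot -13 → sign −
step 1: pivot -3/13 → sign −
step 2: pivot 3 → sign +
signature = (1, 2, 0)

Answer: (1, 2, 0)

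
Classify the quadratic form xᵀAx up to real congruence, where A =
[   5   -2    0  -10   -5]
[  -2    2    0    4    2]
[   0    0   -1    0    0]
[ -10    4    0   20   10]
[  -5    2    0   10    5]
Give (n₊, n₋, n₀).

Answer: (2, 1, 2)

Derivation:
step 0: pivot 5 → sign +
step 1: pivot 6/5 → sign +
step 2: pivot -1 → sign −
step 3: row/col 3 already zero → sign 0
step 4: row/col 4 already zero → sign 0
signature = (2, 1, 2)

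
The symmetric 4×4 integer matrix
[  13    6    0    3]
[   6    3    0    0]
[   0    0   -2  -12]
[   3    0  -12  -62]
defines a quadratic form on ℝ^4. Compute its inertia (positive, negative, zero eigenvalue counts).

Answer: (3, 1, 0)

Derivation:
step 0: pivot 13 → sign +
step 1: pivot 3/13 → sign +
step 2: pivot -2 → sign −
step 3: pivot 1 → sign +
signature = (3, 1, 0)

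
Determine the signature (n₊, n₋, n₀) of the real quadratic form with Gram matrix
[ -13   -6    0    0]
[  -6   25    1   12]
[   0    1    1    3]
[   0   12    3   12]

Answer: (2, 2, 0)

Derivation:
step 0: pivot -13 → sign −
step 1: pivot 361/13 → sign +
step 2: pivot 348/361 → sign +
step 3: pivot -3/116 → sign −
signature = (2, 2, 0)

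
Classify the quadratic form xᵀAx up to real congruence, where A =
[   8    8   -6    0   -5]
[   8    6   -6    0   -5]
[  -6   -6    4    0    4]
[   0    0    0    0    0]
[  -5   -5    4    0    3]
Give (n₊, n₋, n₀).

Answer: (1, 2, 2)

Derivation:
step 0: pivot 8 → sign +
step 1: pivot -2 → sign −
step 2: pivot -1/2 → sign −
step 3: row/col 3 already zero → sign 0
step 4: row/col 4 already zero → sign 0
signature = (1, 2, 2)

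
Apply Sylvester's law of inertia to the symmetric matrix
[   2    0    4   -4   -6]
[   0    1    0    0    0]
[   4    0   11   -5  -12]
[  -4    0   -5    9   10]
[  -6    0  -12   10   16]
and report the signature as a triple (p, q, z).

Answer: (3, 1, 1)

Derivation:
step 0: pivot 2 → sign +
step 1: pivot 1 → sign +
step 2: pivot 3 → sign +
step 3: pivot -2 → sign −
step 4: row/col 4 already zero → sign 0
signature = (3, 1, 1)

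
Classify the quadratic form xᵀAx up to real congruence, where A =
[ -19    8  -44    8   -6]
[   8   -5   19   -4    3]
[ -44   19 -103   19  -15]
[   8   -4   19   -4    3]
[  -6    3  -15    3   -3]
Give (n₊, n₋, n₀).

Answer: (0, 4, 1)

Derivation:
step 0: pivot -19 → sign −
step 1: pivot -31/19 → sign −
step 2: pivot -30/31 → sign −
step 3: pivot -3/10 → sign −
step 4: row/col 4 already zero → sign 0
signature = (0, 4, 1)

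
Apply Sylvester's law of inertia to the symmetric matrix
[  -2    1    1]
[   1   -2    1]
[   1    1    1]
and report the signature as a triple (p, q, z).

step 0: pivot -2 → sign −
step 1: pivot -3/2 → sign −
step 2: pivot 3 → sign +
signature = (1, 2, 0)

Answer: (1, 2, 0)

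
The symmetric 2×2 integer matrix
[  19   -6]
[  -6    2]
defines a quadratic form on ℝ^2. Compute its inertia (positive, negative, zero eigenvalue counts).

step 0: pivot 19 → sign +
step 1: pivot 2/19 → sign +
signature = (2, 0, 0)

Answer: (2, 0, 0)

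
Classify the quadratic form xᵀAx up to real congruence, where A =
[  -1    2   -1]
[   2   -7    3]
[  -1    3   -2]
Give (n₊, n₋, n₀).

Answer: (0, 3, 0)

Derivation:
step 0: pivot -1 → sign −
step 1: pivot -3 → sign −
step 2: pivot -2/3 → sign −
signature = (0, 3, 0)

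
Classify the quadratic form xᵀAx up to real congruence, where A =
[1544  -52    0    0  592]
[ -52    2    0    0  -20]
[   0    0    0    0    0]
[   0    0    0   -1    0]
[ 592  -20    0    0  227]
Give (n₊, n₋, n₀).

Answer: (2, 1, 2)

Derivation:
step 0: pivot 1544 → sign +
step 1: pivot 48/193 → sign +
step 2: pivot -1 → sign −
step 3: row/col 3 already zero → sign 0
step 4: row/col 4 already zero → sign 0
signature = (2, 1, 2)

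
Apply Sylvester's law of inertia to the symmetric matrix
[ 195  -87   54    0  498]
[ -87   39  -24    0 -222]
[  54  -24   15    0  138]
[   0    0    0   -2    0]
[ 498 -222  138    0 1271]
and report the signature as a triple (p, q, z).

step 0: pivot 195 → sign +
step 1: pivot 12/65 → sign +
step 2: pivot -2 → sign −
step 3: pivot -1 → sign −
step 4: row/col 4 already zero → sign 0
signature = (2, 2, 1)

Answer: (2, 2, 1)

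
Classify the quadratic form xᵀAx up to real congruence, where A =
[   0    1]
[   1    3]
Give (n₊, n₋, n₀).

Answer: (1, 1, 0)

Derivation:
step 0: pivot 3 → sign +
step 1: pivot -1/3 → sign −
signature = (1, 1, 0)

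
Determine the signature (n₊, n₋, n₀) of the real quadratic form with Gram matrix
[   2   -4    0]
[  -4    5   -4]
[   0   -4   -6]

Answer: (1, 2, 0)

Derivation:
step 0: pivot 2 → sign +
step 1: pivot -3 → sign −
step 2: pivot -2/3 → sign −
signature = (1, 2, 0)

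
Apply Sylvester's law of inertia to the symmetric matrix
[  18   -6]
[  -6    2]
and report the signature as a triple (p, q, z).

Answer: (1, 0, 1)

Derivation:
step 0: pivot 18 → sign +
step 1: row/col 1 already zero → sign 0
signature = (1, 0, 1)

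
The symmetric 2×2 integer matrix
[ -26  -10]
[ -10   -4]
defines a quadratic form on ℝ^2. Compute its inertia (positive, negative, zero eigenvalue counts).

Answer: (0, 2, 0)

Derivation:
step 0: pivot -26 → sign −
step 1: pivot -2/13 → sign −
signature = (0, 2, 0)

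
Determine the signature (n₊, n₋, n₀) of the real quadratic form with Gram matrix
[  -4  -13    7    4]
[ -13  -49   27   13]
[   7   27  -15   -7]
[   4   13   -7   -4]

Answer: (0, 3, 1)

Derivation:
step 0: pivot -4 → sign −
step 1: pivot -27/4 → sign −
step 2: pivot -2/27 → sign −
step 3: row/col 3 already zero → sign 0
signature = (0, 3, 1)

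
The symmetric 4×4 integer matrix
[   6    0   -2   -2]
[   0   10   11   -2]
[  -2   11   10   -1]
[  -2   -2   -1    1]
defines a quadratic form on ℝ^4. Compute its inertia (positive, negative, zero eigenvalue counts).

Answer: (3, 1, 0)

Derivation:
step 0: pivot 6 → sign +
step 1: pivot 10 → sign +
step 2: pivot -83/30 → sign −
step 3: pivot 3/83 → sign +
signature = (3, 1, 0)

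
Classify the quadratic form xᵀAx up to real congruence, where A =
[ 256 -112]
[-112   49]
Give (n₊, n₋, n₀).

Answer: (1, 0, 1)

Derivation:
step 0: pivot 256 → sign +
step 1: row/col 1 already zero → sign 0
signature = (1, 0, 1)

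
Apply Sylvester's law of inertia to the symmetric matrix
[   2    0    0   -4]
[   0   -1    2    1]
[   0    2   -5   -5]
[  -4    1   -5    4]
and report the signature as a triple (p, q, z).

Answer: (2, 2, 0)

Derivation:
step 0: pivot 2 → sign +
step 1: pivot -1 → sign −
step 2: pivot -1 → sign −
step 3: pivot 6 → sign +
signature = (2, 2, 0)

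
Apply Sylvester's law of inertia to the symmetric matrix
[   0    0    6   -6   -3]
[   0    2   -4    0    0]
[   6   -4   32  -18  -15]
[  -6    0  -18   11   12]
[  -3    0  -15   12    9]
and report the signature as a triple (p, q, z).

Answer: (2, 2, 1)

Derivation:
step 0: pivot 2 → sign +
step 1: pivot 24 → sign +
step 2: pivot -3/2 → sign −
step 3: pivot -1 → sign −
step 4: row/col 4 already zero → sign 0
signature = (2, 2, 1)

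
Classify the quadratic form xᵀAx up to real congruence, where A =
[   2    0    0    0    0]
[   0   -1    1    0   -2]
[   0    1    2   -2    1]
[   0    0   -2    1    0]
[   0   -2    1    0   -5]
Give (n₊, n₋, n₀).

step 0: pivot 2 → sign +
step 1: pivot -1 → sign −
step 2: pivot 3 → sign +
step 3: pivot -1/3 → sign −
step 4: row/col 4 already zero → sign 0
signature = (2, 2, 1)

Answer: (2, 2, 1)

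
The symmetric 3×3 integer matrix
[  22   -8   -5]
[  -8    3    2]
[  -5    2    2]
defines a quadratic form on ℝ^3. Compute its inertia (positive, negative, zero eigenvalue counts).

step 0: pivot 22 → sign +
step 1: pivot 1/11 → sign +
step 2: pivot 1/2 → sign +
signature = (3, 0, 0)

Answer: (3, 0, 0)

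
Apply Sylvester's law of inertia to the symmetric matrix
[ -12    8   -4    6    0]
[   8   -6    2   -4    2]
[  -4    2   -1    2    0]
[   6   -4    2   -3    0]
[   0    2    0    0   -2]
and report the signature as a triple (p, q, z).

step 0: pivot -12 → sign −
step 1: pivot -2/3 → sign −
step 2: pivot 1 → sign +
step 3: row/col 3 already zero → sign 0
step 4: row/col 4 already zero → sign 0
signature = (1, 2, 2)

Answer: (1, 2, 2)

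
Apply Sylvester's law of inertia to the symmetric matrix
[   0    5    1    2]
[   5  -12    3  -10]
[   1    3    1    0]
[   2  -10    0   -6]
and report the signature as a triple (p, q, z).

Answer: (2, 2, 0)

Derivation:
step 0: pivot -12 → sign −
step 1: pivot 25/12 → sign +
step 2: pivot -17/25 → sign −
step 3: pivot 2/17 → sign +
signature = (2, 2, 0)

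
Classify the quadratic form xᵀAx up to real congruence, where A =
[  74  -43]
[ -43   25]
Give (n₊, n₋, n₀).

step 0: pivot 74 → sign +
step 1: pivot 1/74 → sign +
signature = (2, 0, 0)

Answer: (2, 0, 0)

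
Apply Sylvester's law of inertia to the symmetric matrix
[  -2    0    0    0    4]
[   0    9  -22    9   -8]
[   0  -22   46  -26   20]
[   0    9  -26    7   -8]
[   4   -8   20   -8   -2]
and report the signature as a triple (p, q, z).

Answer: (2, 3, 0)

Derivation:
step 0: pivot -2 → sign −
step 1: pivot 9 → sign +
step 2: pivot -70/9 → sign −
step 3: pivot 2/35 → sign +
step 4: pivot -2 → sign −
signature = (2, 3, 0)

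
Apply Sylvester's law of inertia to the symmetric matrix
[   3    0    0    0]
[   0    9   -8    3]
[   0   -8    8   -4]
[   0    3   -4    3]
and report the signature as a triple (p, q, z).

step 0: pivot 3 → sign +
step 1: pivot 9 → sign +
step 2: pivot 8/9 → sign +
step 3: row/col 3 already zero → sign 0
signature = (3, 0, 1)

Answer: (3, 0, 1)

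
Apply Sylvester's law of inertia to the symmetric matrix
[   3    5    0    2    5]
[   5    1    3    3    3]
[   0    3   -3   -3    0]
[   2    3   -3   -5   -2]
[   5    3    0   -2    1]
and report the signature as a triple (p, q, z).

Answer: (2, 3, 0)

Derivation:
step 0: pivot 3 → sign +
step 1: pivot -22/3 → sign −
step 2: pivot -39/22 → sign −
step 3: pivot -10/13 → sign −
step 4: pivot 6/5 → sign +
signature = (2, 3, 0)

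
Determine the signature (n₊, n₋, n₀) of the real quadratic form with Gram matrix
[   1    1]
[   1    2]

step 0: pivot 1 → sign +
step 1: pivot 1 → sign +
signature = (2, 0, 0)

Answer: (2, 0, 0)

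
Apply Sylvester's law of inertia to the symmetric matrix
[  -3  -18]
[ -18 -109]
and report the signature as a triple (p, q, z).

Answer: (0, 2, 0)

Derivation:
step 0: pivot -3 → sign −
step 1: pivot -1 → sign −
signature = (0, 2, 0)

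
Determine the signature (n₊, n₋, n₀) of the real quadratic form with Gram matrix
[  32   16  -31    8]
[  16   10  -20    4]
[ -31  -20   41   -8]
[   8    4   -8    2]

step 0: pivot 32 → sign +
step 1: pivot 2 → sign +
step 2: pivot 27/32 → sign +
step 3: pivot -2/27 → sign −
signature = (3, 1, 0)

Answer: (3, 1, 0)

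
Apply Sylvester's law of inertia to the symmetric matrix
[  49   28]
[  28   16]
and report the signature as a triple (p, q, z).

step 0: pivot 49 → sign +
step 1: row/col 1 already zero → sign 0
signature = (1, 0, 1)

Answer: (1, 0, 1)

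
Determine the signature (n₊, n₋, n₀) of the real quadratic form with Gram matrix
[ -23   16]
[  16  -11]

Answer: (1, 1, 0)

Derivation:
step 0: pivot -23 → sign −
step 1: pivot 3/23 → sign +
signature = (1, 1, 0)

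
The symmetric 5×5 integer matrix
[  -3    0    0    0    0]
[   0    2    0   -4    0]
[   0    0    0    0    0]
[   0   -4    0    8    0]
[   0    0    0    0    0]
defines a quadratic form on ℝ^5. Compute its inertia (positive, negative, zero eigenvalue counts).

Answer: (1, 1, 3)

Derivation:
step 0: pivot -3 → sign −
step 1: pivot 2 → sign +
step 2: row/col 2 already zero → sign 0
step 3: row/col 3 already zero → sign 0
step 4: row/col 4 already zero → sign 0
signature = (1, 1, 3)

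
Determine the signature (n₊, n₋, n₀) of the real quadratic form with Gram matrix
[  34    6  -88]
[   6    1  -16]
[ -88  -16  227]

Answer: (2, 1, 0)

Derivation:
step 0: pivot 34 → sign +
step 1: pivot -1/17 → sign −
step 2: pivot 3 → sign +
signature = (2, 1, 0)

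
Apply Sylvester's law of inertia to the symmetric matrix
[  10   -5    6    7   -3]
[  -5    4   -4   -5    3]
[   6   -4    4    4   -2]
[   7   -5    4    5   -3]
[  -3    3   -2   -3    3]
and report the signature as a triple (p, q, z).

Answer: (4, 1, 0)

Derivation:
step 0: pivot 10 → sign +
step 1: pivot 3/2 → sign +
step 2: pivot -4/15 → sign −
step 3: pivot 4 → sign +
step 4: pivot 3/4 → sign +
signature = (4, 1, 0)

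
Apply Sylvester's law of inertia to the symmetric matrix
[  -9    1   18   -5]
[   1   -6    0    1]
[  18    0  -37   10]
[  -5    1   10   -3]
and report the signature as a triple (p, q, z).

step 0: pivot -9 → sign −
step 1: pivot -53/9 → sign −
step 2: pivot -17/53 → sign −
step 3: pivot -2/17 → sign −
signature = (0, 4, 0)

Answer: (0, 4, 0)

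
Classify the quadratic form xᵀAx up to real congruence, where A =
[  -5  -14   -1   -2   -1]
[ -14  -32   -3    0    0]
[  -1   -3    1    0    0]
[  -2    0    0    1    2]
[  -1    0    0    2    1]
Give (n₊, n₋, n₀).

Answer: (3, 2, 0)

Derivation:
step 0: pivot -5 → sign −
step 1: pivot 36/5 → sign +
step 2: pivot 43/36 → sign +
step 3: pivot -121/43 → sign −
step 4: pivot 6/121 → sign +
signature = (3, 2, 0)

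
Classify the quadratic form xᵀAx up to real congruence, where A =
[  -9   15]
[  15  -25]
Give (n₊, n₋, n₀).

Answer: (0, 1, 1)

Derivation:
step 0: pivot -9 → sign −
step 1: row/col 1 already zero → sign 0
signature = (0, 1, 1)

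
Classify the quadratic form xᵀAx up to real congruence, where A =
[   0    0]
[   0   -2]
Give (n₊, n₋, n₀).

Answer: (0, 1, 1)

Derivation:
step 0: pivot -2 → sign −
step 1: row/col 1 already zero → sign 0
signature = (0, 1, 1)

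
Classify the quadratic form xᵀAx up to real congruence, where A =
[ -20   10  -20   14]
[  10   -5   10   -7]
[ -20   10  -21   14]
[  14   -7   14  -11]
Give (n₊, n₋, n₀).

Answer: (0, 3, 1)

Derivation:
step 0: pivot -20 → sign −
step 1: pivot -1 → sign −
step 2: pivot -6/5 → sign −
step 3: row/col 3 already zero → sign 0
signature = (0, 3, 1)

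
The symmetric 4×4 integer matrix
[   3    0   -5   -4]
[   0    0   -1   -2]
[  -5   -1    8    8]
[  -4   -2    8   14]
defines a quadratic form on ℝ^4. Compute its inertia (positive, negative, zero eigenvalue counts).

Answer: (3, 1, 0)

Derivation:
step 0: pivot 3 → sign +
step 1: pivot -1/3 → sign −
step 2: pivot 3 → sign +
step 3: pivot 2 → sign +
signature = (3, 1, 0)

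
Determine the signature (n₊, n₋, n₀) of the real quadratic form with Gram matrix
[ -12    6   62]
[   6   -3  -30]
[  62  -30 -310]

Answer: (1, 2, 0)

Derivation:
step 0: pivot -12 → sign −
step 1: pivot 31/3 → sign +
step 2: pivot -3/31 → sign −
signature = (1, 2, 0)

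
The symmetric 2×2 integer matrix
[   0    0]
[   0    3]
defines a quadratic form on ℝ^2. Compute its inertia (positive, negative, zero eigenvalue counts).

Answer: (1, 0, 1)

Derivation:
step 0: pivot 3 → sign +
step 1: row/col 1 already zero → sign 0
signature = (1, 0, 1)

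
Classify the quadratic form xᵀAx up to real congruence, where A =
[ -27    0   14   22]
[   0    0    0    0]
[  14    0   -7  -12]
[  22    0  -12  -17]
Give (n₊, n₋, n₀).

Answer: (1, 2, 1)

Derivation:
step 0: pivot -27 → sign −
step 1: pivot 7/27 → sign +
step 2: pivot -3/7 → sign −
step 3: row/col 3 already zero → sign 0
signature = (1, 2, 1)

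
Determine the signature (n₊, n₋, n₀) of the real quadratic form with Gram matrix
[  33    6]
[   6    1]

Answer: (1, 1, 0)

Derivation:
step 0: pivot 33 → sign +
step 1: pivot -1/11 → sign −
signature = (1, 1, 0)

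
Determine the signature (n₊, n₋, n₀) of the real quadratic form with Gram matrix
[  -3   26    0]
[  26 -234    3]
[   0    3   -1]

Answer: (1, 2, 0)

Derivation:
step 0: pivot -3 → sign −
step 1: pivot -26/3 → sign −
step 2: pivot 1/26 → sign +
signature = (1, 2, 0)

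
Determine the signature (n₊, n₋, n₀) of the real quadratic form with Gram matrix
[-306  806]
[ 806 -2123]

Answer: (0, 2, 0)

Derivation:
step 0: pivot -306 → sign −
step 1: pivot -1/153 → sign −
signature = (0, 2, 0)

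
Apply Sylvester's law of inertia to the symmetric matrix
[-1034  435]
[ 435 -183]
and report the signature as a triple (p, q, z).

step 0: pivot -1034 → sign −
step 1: pivot 3/1034 → sign +
signature = (1, 1, 0)

Answer: (1, 1, 0)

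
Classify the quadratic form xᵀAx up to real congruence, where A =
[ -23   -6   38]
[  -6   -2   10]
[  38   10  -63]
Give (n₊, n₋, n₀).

Answer: (0, 3, 0)

Derivation:
step 0: pivot -23 → sign −
step 1: pivot -10/23 → sign −
step 2: pivot -1/5 → sign −
signature = (0, 3, 0)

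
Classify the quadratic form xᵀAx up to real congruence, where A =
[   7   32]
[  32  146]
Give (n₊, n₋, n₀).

Answer: (1, 1, 0)

Derivation:
step 0: pivot 7 → sign +
step 1: pivot -2/7 → sign −
signature = (1, 1, 0)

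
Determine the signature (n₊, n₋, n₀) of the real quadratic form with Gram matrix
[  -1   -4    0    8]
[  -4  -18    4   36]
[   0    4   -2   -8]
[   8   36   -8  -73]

step 0: pivot -1 → sign −
step 1: pivot -2 → sign −
step 2: pivot 6 → sign +
step 3: pivot -1 → sign −
signature = (1, 3, 0)

Answer: (1, 3, 0)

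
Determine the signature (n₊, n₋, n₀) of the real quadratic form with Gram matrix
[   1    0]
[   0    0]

Answer: (1, 0, 1)

Derivation:
step 0: pivot 1 → sign +
step 1: row/col 1 already zero → sign 0
signature = (1, 0, 1)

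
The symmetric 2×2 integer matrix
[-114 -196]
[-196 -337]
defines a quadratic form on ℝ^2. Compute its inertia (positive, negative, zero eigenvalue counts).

step 0: pivot -114 → sign −
step 1: pivot -1/57 → sign −
signature = (0, 2, 0)

Answer: (0, 2, 0)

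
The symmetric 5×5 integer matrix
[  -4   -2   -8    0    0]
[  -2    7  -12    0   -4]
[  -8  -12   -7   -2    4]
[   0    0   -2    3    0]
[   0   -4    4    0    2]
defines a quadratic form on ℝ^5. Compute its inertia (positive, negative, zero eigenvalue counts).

step 0: pivot -4 → sign −
step 1: pivot 8 → sign +
step 2: pivot 1 → sign +
step 3: pivot -1 → sign −
step 4: row/col 4 already zero → sign 0
signature = (2, 2, 1)

Answer: (2, 2, 1)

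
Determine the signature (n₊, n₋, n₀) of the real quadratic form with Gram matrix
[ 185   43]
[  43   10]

step 0: pivot 185 → sign +
step 1: pivot 1/185 → sign +
signature = (2, 0, 0)

Answer: (2, 0, 0)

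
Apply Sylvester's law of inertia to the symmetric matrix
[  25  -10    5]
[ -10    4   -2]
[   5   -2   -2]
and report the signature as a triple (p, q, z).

step 0: pivot 25 → sign +
step 1: pivot -3 → sign −
step 2: row/col 2 already zero → sign 0
signature = (1, 1, 1)

Answer: (1, 1, 1)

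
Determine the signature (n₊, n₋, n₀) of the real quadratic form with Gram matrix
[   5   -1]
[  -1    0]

step 0: pivot 5 → sign +
step 1: pivot -1/5 → sign −
signature = (1, 1, 0)

Answer: (1, 1, 0)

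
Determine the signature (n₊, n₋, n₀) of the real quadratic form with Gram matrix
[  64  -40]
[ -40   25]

Answer: (1, 0, 1)

Derivation:
step 0: pivot 64 → sign +
step 1: row/col 1 already zero → sign 0
signature = (1, 0, 1)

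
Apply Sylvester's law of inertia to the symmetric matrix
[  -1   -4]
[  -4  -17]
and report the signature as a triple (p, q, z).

Answer: (0, 2, 0)

Derivation:
step 0: pivot -1 → sign −
step 1: pivot -1 → sign −
signature = (0, 2, 0)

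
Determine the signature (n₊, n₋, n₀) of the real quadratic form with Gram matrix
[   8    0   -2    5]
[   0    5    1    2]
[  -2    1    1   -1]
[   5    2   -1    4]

step 0: pivot 8 → sign +
step 1: pivot 5 → sign +
step 2: pivot 3/10 → sign +
step 3: row/col 3 already zero → sign 0
signature = (3, 0, 1)

Answer: (3, 0, 1)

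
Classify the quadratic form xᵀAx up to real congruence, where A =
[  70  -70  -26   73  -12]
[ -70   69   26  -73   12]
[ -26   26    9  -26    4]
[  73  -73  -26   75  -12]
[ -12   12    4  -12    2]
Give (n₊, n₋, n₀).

step 0: pivot 70 → sign +
step 1: pivot -1 → sign −
step 2: pivot -23/35 → sign −
step 3: pivot 35/46 → sign +
step 4: pivot 6/35 → sign +
signature = (3, 2, 0)

Answer: (3, 2, 0)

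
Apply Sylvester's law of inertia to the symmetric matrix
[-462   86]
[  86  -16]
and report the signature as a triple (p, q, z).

Answer: (1, 1, 0)

Derivation:
step 0: pivot -462 → sign −
step 1: pivot 2/231 → sign +
signature = (1, 1, 0)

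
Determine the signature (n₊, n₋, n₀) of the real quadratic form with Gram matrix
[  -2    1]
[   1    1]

step 0: pivot -2 → sign −
step 1: pivot 3/2 → sign +
signature = (1, 1, 0)

Answer: (1, 1, 0)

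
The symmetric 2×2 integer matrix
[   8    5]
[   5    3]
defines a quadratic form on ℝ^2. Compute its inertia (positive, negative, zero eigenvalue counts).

step 0: pivot 8 → sign +
step 1: pivot -1/8 → sign −
signature = (1, 1, 0)

Answer: (1, 1, 0)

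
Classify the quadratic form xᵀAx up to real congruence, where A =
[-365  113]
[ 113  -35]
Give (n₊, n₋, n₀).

step 0: pivot -365 → sign −
step 1: pivot -6/365 → sign −
signature = (0, 2, 0)

Answer: (0, 2, 0)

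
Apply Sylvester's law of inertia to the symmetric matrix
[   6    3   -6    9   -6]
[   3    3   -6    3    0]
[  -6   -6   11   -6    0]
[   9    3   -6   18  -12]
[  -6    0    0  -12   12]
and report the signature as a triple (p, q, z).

Answer: (3, 1, 1)

Derivation:
step 0: pivot 6 → sign +
step 1: pivot 3/2 → sign +
step 2: pivot -1 → sign −
step 3: pivot 3 → sign +
step 4: row/col 4 already zero → sign 0
signature = (3, 1, 1)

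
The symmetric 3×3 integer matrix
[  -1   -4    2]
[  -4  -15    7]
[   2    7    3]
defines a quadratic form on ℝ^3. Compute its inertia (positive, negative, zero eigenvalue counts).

Answer: (2, 1, 0)

Derivation:
step 0: pivot -1 → sign −
step 1: pivot 1 → sign +
step 2: pivot 6 → sign +
signature = (2, 1, 0)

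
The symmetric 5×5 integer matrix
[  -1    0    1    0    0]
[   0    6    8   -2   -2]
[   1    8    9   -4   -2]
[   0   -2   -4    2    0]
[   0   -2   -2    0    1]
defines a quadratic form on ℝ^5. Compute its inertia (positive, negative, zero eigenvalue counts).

step 0: pivot -1 → sign −
step 1: pivot 6 → sign +
step 2: pivot -2/3 → sign −
step 3: pivot 4 → sign +
step 4: row/col 4 already zero → sign 0
signature = (2, 2, 1)

Answer: (2, 2, 1)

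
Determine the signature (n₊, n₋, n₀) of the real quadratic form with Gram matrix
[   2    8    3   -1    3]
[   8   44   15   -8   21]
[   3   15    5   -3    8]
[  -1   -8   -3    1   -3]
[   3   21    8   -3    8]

Answer: (3, 2, 0)

Derivation:
step 0: pivot 2 → sign +
step 1: pivot 12 → sign +
step 2: pivot -1/4 → sign −
step 3: pivot 1/6 → sign +
step 4: pivot -3 → sign −
signature = (3, 2, 0)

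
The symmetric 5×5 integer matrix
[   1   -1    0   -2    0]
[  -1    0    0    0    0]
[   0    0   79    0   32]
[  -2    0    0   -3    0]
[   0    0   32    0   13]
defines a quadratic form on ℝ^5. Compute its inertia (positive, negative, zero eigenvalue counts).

Answer: (3, 2, 0)

Derivation:
step 0: pivot 1 → sign +
step 1: pivot -1 → sign −
step 2: pivot 79 → sign +
step 3: pivot -3 → sign −
step 4: pivot 3/79 → sign +
signature = (3, 2, 0)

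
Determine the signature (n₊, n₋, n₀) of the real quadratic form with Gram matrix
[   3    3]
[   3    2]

Answer: (1, 1, 0)

Derivation:
step 0: pivot 3 → sign +
step 1: pivot -1 → sign −
signature = (1, 1, 0)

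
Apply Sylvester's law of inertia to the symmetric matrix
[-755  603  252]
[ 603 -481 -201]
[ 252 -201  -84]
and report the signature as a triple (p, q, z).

step 0: pivot -755 → sign −
step 1: pivot 454/755 → sign +
step 2: pivot -3/454 → sign −
signature = (1, 2, 0)

Answer: (1, 2, 0)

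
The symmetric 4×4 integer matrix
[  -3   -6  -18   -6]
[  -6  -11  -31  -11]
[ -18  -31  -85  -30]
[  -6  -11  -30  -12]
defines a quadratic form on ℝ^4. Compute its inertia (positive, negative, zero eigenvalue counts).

Answer: (1, 3, 0)

Derivation:
step 0: pivot -3 → sign −
step 1: pivot 1 → sign +
step 2: pivot -2 → sign −
step 3: pivot -1/2 → sign −
signature = (1, 3, 0)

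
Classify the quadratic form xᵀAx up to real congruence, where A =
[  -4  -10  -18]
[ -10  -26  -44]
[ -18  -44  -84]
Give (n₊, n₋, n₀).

Answer: (0, 3, 0)

Derivation:
step 0: pivot -4 → sign −
step 1: pivot -1 → sign −
step 2: pivot -2 → sign −
signature = (0, 3, 0)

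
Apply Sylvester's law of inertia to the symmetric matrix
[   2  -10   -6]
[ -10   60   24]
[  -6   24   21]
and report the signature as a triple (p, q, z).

step 0: pivot 2 → sign +
step 1: pivot 10 → sign +
step 2: pivot -3/5 → sign −
signature = (2, 1, 0)

Answer: (2, 1, 0)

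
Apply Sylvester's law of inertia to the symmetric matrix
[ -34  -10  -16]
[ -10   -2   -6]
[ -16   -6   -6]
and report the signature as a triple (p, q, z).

step 0: pivot -34 → sign −
step 1: pivot 16/17 → sign +
step 2: pivot -1/4 → sign −
signature = (1, 2, 0)

Answer: (1, 2, 0)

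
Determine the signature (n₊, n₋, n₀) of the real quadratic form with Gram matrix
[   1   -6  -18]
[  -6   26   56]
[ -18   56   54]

Answer: (2, 1, 0)

Derivation:
step 0: pivot 1 → sign +
step 1: pivot -10 → sign −
step 2: pivot 2/5 → sign +
signature = (2, 1, 0)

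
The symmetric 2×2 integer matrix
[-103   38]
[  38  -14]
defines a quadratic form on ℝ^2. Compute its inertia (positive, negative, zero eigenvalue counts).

Answer: (1, 1, 0)

Derivation:
step 0: pivot -103 → sign −
step 1: pivot 2/103 → sign +
signature = (1, 1, 0)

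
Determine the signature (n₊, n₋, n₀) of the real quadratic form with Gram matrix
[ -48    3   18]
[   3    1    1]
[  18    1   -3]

Answer: (1, 2, 0)

Derivation:
step 0: pivot -48 → sign −
step 1: pivot 19/16 → sign +
step 2: pivot -1/19 → sign −
signature = (1, 2, 0)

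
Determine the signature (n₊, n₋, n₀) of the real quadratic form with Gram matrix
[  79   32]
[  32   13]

step 0: pivot 79 → sign +
step 1: pivot 3/79 → sign +
signature = (2, 0, 0)

Answer: (2, 0, 0)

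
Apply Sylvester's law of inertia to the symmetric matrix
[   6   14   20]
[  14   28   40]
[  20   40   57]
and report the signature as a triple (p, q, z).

step 0: pivot 6 → sign +
step 1: pivot -14/3 → sign −
step 2: pivot -1/7 → sign −
signature = (1, 2, 0)

Answer: (1, 2, 0)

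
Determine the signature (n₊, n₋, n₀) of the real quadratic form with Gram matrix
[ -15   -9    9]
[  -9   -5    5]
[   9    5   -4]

step 0: pivot -15 → sign −
step 1: pivot 2/5 → sign +
step 2: pivot 1 → sign +
signature = (2, 1, 0)

Answer: (2, 1, 0)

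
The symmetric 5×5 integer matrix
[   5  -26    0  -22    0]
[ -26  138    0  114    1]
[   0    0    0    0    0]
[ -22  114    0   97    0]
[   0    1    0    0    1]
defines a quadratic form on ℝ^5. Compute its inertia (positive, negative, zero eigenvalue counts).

Answer: (4, 0, 1)

Derivation:
step 0: pivot 5 → sign +
step 1: pivot 14/5 → sign +
step 2: pivot 1/7 → sign +
step 3: pivot 1/2 → sign +
step 4: row/col 4 already zero → sign 0
signature = (4, 0, 1)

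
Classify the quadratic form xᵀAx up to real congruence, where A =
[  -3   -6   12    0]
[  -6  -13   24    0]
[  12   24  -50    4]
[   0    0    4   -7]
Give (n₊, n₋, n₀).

Answer: (1, 3, 0)

Derivation:
step 0: pivot -3 → sign −
step 1: pivot -1 → sign −
step 2: pivot -2 → sign −
step 3: pivot 1 → sign +
signature = (1, 3, 0)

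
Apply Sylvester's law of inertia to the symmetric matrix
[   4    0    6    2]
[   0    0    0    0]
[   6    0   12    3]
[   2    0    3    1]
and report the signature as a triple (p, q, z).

step 0: pivot 4 → sign +
step 1: pivot 3 → sign +
step 2: row/col 2 already zero → sign 0
step 3: row/col 3 already zero → sign 0
signature = (2, 0, 2)

Answer: (2, 0, 2)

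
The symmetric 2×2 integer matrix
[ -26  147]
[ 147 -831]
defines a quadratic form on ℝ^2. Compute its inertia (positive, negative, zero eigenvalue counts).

step 0: pivot -26 → sign −
step 1: pivot 3/26 → sign +
signature = (1, 1, 0)

Answer: (1, 1, 0)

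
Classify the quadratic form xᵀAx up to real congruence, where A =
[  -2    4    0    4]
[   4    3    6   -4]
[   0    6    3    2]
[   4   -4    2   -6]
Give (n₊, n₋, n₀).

Answer: (2, 2, 0)

Derivation:
step 0: pivot -2 → sign −
step 1: pivot 11 → sign +
step 2: pivot -3/11 → sign −
step 3: pivot 2/3 → sign +
signature = (2, 2, 0)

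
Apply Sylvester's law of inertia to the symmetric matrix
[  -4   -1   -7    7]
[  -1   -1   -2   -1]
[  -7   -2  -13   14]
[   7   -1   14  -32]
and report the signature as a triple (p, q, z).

Answer: (1, 3, 0)

Derivation:
step 0: pivot -4 → sign −
step 1: pivot -3/4 → sign −
step 2: pivot -2/3 → sign −
step 3: pivot 1 → sign +
signature = (1, 3, 0)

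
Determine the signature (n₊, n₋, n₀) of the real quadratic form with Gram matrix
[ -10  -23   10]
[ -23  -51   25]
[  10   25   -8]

Answer: (1, 2, 0)

Derivation:
step 0: pivot -10 → sign −
step 1: pivot 19/10 → sign +
step 2: pivot -2/19 → sign −
signature = (1, 2, 0)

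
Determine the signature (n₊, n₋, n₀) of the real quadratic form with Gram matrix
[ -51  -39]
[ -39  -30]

Answer: (0, 2, 0)

Derivation:
step 0: pivot -51 → sign −
step 1: pivot -3/17 → sign −
signature = (0, 2, 0)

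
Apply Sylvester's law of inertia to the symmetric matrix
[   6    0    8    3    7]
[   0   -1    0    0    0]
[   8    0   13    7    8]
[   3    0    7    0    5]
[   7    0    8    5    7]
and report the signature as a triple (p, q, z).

Answer: (2, 2, 1)

Derivation:
step 0: pivot 6 → sign +
step 1: pivot -1 → sign −
step 2: pivot 7/3 → sign +
step 3: pivot -75/14 → sign −
step 4: row/col 4 already zero → sign 0
signature = (2, 2, 1)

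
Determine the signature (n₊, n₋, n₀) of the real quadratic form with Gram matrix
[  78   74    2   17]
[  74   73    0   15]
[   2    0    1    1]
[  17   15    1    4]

Answer: (2, 2, 0)

Derivation:
step 0: pivot 78 → sign +
step 1: pivot 109/39 → sign +
step 2: pivot -37/109 → sign −
step 3: pivot -3/74 → sign −
signature = (2, 2, 0)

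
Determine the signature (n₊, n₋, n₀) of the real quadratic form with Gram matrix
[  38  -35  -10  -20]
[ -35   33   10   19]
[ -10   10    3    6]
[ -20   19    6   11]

Answer: (3, 1, 0)

Derivation:
step 0: pivot 38 → sign +
step 1: pivot 29/38 → sign +
step 2: pivot -13/29 → sign −
step 3: pivot 1/13 → sign +
signature = (3, 1, 0)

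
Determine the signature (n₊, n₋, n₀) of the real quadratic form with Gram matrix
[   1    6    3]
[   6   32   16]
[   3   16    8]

Answer: (1, 1, 1)

Derivation:
step 0: pivot 1 → sign +
step 1: pivot -4 → sign −
step 2: row/col 2 already zero → sign 0
signature = (1, 1, 1)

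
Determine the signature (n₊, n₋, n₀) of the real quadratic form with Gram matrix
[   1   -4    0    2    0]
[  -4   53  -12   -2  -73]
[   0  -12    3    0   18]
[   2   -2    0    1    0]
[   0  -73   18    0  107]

Answer: (3, 2, 0)

Derivation:
step 0: pivot 1 → sign +
step 1: pivot 37 → sign +
step 2: pivot -33/37 → sign −
step 3: pivot 3/11 → sign +
step 4: pivot -2 → sign −
signature = (3, 2, 0)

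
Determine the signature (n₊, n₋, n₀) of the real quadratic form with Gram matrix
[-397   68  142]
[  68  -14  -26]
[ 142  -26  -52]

Answer: (0, 3, 0)

Derivation:
step 0: pivot -397 → sign −
step 1: pivot -934/397 → sign −
step 2: pivot -6/467 → sign −
signature = (0, 3, 0)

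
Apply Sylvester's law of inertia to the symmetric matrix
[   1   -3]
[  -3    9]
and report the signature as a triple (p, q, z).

step 0: pivot 1 → sign +
step 1: row/col 1 already zero → sign 0
signature = (1, 0, 1)

Answer: (1, 0, 1)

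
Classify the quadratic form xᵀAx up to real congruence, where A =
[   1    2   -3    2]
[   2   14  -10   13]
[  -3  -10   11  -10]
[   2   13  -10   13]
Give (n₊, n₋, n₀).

step 0: pivot 1 → sign +
step 1: pivot 10 → sign +
step 2: pivot 2/5 → sign +
step 3: pivot 1/2 → sign +
signature = (4, 0, 0)

Answer: (4, 0, 0)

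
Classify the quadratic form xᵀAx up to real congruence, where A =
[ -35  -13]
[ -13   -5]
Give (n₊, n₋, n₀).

Answer: (0, 2, 0)

Derivation:
step 0: pivot -35 → sign −
step 1: pivot -6/35 → sign −
signature = (0, 2, 0)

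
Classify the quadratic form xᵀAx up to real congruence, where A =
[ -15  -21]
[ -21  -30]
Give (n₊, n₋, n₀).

Answer: (0, 2, 0)

Derivation:
step 0: pivot -15 → sign −
step 1: pivot -3/5 → sign −
signature = (0, 2, 0)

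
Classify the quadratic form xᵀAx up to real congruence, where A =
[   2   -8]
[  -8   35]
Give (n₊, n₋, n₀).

Answer: (2, 0, 0)

Derivation:
step 0: pivot 2 → sign +
step 1: pivot 3 → sign +
signature = (2, 0, 0)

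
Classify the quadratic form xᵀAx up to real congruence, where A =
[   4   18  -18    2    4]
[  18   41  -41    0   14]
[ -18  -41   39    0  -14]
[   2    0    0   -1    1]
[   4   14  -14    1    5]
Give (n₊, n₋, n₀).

Answer: (3, 2, 0)

Derivation:
step 0: pivot 4 → sign +
step 1: pivot -40 → sign −
step 2: pivot -2 → sign −
step 3: pivot 1/40 → sign +
step 4: pivot 1 → sign +
signature = (3, 2, 0)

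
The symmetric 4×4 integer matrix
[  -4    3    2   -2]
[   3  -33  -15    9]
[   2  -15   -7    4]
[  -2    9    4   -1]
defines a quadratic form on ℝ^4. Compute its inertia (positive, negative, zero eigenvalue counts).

step 0: pivot -4 → sign −
step 1: pivot -123/4 → sign −
step 2: pivot -3/41 → sign −
step 3: pivot 3 → sign +
signature = (1, 3, 0)

Answer: (1, 3, 0)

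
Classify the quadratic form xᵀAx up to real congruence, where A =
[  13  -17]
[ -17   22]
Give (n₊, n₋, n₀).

step 0: pivot 13 → sign +
step 1: pivot -3/13 → sign −
signature = (1, 1, 0)

Answer: (1, 1, 0)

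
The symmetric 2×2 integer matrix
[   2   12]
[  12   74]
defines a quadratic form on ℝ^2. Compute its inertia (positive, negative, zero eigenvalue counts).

step 0: pivot 2 → sign +
step 1: pivot 2 → sign +
signature = (2, 0, 0)

Answer: (2, 0, 0)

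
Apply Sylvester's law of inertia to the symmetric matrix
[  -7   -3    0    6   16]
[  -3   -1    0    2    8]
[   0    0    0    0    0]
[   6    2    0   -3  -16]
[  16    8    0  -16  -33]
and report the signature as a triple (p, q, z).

step 0: pivot -7 → sign −
step 1: pivot 2/7 → sign +
step 2: pivot 1 → sign +
step 3: pivot -1 → sign −
step 4: row/col 4 already zero → sign 0
signature = (2, 2, 1)

Answer: (2, 2, 1)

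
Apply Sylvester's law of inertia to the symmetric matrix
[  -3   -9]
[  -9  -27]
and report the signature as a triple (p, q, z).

Answer: (0, 1, 1)

Derivation:
step 0: pivot -3 → sign −
step 1: row/col 1 already zero → sign 0
signature = (0, 1, 1)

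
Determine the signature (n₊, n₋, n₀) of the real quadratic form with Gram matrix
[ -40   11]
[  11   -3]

Answer: (1, 1, 0)

Derivation:
step 0: pivot -40 → sign −
step 1: pivot 1/40 → sign +
signature = (1, 1, 0)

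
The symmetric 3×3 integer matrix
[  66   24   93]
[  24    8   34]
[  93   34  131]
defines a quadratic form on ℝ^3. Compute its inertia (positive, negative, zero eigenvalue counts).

Answer: (1, 1, 1)

Derivation:
step 0: pivot 66 → sign +
step 1: pivot -8/11 → sign −
step 2: row/col 2 already zero → sign 0
signature = (1, 1, 1)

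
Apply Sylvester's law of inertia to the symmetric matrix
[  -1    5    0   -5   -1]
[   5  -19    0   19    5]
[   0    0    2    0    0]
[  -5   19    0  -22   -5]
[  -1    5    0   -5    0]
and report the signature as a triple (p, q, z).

step 0: pivot -1 → sign −
step 1: pivot 6 → sign +
step 2: pivot 2 → sign +
step 3: pivot -3 → sign −
step 4: pivot 1 → sign +
signature = (3, 2, 0)

Answer: (3, 2, 0)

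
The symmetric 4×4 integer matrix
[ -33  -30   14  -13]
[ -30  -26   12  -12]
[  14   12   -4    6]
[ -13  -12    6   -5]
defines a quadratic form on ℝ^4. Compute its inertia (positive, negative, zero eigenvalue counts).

step 0: pivot -33 → sign −
step 1: pivot 14/11 → sign +
step 2: pivot 32/21 → sign +
step 3: row/col 3 already zero → sign 0
signature = (2, 1, 1)

Answer: (2, 1, 1)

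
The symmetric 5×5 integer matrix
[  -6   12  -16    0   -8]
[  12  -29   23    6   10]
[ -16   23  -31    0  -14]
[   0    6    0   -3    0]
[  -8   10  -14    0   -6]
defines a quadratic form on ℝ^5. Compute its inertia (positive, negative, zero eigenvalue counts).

Answer: (2, 3, 0)

Derivation:
step 0: pivot -6 → sign −
step 1: pivot -5 → sign −
step 2: pivot 418/15 → sign +
step 3: pivot 3/209 → sign +
step 4: pivot -2 → sign −
signature = (2, 3, 0)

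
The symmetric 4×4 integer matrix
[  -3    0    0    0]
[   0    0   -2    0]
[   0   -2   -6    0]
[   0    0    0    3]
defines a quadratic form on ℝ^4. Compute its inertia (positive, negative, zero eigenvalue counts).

step 0: pivot -3 → sign −
step 1: pivot -6 → sign −
step 2: pivot 2/3 → sign +
step 3: pivot 3 → sign +
signature = (2, 2, 0)

Answer: (2, 2, 0)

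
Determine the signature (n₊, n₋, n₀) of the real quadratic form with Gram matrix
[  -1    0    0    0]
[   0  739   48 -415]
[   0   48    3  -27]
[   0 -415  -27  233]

Answer: (1, 3, 0)

Derivation:
step 0: pivot -1 → sign −
step 1: pivot 739 → sign +
step 2: pivot -87/739 → sign −
step 3: pivot -1/29 → sign −
signature = (1, 3, 0)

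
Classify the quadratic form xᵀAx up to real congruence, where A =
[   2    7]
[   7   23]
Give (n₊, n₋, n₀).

step 0: pivot 2 → sign +
step 1: pivot -3/2 → sign −
signature = (1, 1, 0)

Answer: (1, 1, 0)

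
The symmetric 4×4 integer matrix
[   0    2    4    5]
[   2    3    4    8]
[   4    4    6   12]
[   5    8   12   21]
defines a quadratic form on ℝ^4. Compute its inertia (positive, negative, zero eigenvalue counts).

step 0: pivot 3 → sign +
step 1: pivot -4/3 → sign −
step 2: pivot 2 → sign +
step 3: pivot -3/4 → sign −
signature = (2, 2, 0)

Answer: (2, 2, 0)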